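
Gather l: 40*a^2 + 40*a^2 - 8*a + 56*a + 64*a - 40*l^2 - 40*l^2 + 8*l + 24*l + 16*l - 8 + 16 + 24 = 80*a^2 + 112*a - 80*l^2 + 48*l + 32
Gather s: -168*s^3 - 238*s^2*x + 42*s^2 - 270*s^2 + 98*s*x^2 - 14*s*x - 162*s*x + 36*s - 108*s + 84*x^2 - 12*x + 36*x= -168*s^3 + s^2*(-238*x - 228) + s*(98*x^2 - 176*x - 72) + 84*x^2 + 24*x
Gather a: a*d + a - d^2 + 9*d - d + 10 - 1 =a*(d + 1) - d^2 + 8*d + 9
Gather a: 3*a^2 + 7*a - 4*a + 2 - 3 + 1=3*a^2 + 3*a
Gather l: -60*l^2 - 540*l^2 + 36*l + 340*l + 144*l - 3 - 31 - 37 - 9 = -600*l^2 + 520*l - 80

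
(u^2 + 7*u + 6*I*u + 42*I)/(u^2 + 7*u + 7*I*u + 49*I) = (u + 6*I)/(u + 7*I)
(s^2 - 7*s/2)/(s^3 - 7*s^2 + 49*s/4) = 2/(2*s - 7)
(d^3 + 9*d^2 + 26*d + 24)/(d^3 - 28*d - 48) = (d + 3)/(d - 6)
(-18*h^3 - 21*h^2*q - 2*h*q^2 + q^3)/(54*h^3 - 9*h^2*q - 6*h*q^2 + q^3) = (h + q)/(-3*h + q)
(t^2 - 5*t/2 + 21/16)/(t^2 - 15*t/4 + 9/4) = (t - 7/4)/(t - 3)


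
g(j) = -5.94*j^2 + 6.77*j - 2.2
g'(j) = 6.77 - 11.88*j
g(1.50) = -5.41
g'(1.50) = -11.05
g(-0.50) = -7.07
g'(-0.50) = 12.71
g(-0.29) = -4.66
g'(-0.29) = 10.22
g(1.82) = -9.55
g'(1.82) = -14.85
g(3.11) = -38.60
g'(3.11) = -30.18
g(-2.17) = -44.86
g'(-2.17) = 32.55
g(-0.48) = -6.82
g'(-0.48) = 12.47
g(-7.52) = -389.02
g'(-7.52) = 96.11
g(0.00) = -2.20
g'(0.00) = 6.77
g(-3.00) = -75.97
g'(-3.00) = 42.41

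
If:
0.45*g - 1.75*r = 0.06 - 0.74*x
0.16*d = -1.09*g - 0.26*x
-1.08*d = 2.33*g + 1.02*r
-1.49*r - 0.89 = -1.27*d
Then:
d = -1.07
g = 1.16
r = -1.51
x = -4.20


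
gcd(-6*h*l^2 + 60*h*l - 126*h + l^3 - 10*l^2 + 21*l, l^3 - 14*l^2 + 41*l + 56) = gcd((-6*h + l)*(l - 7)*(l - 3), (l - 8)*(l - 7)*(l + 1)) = l - 7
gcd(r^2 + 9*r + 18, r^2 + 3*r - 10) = 1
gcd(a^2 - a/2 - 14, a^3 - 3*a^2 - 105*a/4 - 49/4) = a + 7/2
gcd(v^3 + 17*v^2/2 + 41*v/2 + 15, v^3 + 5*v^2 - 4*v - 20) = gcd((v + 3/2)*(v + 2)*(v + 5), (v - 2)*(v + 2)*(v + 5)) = v^2 + 7*v + 10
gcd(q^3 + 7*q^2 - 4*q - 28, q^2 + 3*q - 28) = q + 7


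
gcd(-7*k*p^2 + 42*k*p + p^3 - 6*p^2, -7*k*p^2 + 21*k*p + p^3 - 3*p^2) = -7*k*p + p^2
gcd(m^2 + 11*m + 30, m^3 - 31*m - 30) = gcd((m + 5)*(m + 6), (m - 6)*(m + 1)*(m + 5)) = m + 5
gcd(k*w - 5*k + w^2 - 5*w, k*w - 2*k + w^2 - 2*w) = k + w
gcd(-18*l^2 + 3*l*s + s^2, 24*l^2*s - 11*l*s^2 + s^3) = -3*l + s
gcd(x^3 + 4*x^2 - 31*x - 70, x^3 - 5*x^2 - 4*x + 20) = x^2 - 3*x - 10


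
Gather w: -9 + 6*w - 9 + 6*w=12*w - 18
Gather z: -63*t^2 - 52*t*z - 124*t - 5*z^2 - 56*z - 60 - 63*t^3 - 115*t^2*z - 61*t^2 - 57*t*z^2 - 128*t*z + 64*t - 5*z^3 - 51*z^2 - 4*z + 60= -63*t^3 - 124*t^2 - 60*t - 5*z^3 + z^2*(-57*t - 56) + z*(-115*t^2 - 180*t - 60)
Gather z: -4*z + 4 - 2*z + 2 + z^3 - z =z^3 - 7*z + 6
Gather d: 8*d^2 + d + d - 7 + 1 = 8*d^2 + 2*d - 6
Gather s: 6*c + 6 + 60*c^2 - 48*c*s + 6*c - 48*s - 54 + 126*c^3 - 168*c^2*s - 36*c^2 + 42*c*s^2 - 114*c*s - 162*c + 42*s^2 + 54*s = 126*c^3 + 24*c^2 - 150*c + s^2*(42*c + 42) + s*(-168*c^2 - 162*c + 6) - 48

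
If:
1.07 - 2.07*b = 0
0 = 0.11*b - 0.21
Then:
No Solution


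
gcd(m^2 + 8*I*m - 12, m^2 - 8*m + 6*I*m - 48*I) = m + 6*I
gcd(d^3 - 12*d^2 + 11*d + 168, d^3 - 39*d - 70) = d - 7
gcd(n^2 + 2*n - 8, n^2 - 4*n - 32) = n + 4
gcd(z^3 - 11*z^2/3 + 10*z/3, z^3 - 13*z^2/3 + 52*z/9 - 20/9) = z^2 - 11*z/3 + 10/3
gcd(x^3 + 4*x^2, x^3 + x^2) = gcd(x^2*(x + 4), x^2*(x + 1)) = x^2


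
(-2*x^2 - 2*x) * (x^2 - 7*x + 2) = -2*x^4 + 12*x^3 + 10*x^2 - 4*x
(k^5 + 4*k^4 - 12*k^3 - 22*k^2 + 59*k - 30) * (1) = k^5 + 4*k^4 - 12*k^3 - 22*k^2 + 59*k - 30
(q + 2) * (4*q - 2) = 4*q^2 + 6*q - 4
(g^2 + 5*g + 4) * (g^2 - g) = g^4 + 4*g^3 - g^2 - 4*g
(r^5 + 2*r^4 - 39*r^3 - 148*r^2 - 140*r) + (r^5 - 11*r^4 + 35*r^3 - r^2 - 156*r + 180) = 2*r^5 - 9*r^4 - 4*r^3 - 149*r^2 - 296*r + 180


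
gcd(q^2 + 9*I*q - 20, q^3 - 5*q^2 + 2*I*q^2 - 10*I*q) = 1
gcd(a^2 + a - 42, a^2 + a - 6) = 1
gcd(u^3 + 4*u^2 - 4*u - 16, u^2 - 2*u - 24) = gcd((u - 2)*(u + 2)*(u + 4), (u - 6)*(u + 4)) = u + 4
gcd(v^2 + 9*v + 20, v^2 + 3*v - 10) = v + 5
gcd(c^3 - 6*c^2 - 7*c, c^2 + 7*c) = c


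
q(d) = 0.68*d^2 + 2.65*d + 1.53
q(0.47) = 2.93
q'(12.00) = 18.97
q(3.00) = 15.60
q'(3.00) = 6.73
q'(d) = 1.36*d + 2.65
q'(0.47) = 3.29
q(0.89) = 4.43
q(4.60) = 28.11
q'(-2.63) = -0.93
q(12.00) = 131.25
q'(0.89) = 3.86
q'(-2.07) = -0.17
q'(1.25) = 4.35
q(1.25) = 5.90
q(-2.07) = -1.04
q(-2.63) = -0.74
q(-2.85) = -0.50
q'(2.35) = 5.85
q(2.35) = 11.51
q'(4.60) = 8.91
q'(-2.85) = -1.23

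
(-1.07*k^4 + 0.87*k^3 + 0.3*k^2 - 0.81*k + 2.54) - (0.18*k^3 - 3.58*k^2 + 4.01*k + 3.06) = -1.07*k^4 + 0.69*k^3 + 3.88*k^2 - 4.82*k - 0.52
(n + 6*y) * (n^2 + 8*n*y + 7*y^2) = n^3 + 14*n^2*y + 55*n*y^2 + 42*y^3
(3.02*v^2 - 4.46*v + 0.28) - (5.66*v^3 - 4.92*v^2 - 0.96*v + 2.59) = -5.66*v^3 + 7.94*v^2 - 3.5*v - 2.31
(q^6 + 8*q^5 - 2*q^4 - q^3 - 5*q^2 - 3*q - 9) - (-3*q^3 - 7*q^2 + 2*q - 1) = q^6 + 8*q^5 - 2*q^4 + 2*q^3 + 2*q^2 - 5*q - 8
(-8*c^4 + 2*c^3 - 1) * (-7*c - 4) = 56*c^5 + 18*c^4 - 8*c^3 + 7*c + 4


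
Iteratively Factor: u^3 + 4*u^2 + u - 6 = (u + 3)*(u^2 + u - 2) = (u + 2)*(u + 3)*(u - 1)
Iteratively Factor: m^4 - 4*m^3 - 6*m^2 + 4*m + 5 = (m + 1)*(m^3 - 5*m^2 - m + 5) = (m + 1)^2*(m^2 - 6*m + 5) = (m - 5)*(m + 1)^2*(m - 1)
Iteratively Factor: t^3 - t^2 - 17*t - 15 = (t + 3)*(t^2 - 4*t - 5) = (t - 5)*(t + 3)*(t + 1)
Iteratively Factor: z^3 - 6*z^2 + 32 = (z + 2)*(z^2 - 8*z + 16) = (z - 4)*(z + 2)*(z - 4)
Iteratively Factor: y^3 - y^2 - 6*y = (y + 2)*(y^2 - 3*y) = (y - 3)*(y + 2)*(y)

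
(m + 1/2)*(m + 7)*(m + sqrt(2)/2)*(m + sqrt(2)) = m^4 + 3*sqrt(2)*m^3/2 + 15*m^3/2 + 9*m^2/2 + 45*sqrt(2)*m^2/4 + 21*sqrt(2)*m/4 + 15*m/2 + 7/2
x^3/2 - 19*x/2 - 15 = (x/2 + 1)*(x - 5)*(x + 3)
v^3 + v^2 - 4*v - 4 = (v - 2)*(v + 1)*(v + 2)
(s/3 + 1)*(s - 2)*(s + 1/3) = s^3/3 + 4*s^2/9 - 17*s/9 - 2/3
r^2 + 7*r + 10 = (r + 2)*(r + 5)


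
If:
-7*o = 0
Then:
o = 0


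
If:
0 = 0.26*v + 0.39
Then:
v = -1.50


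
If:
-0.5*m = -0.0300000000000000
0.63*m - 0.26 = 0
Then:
No Solution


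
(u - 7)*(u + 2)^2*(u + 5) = u^4 + 2*u^3 - 39*u^2 - 148*u - 140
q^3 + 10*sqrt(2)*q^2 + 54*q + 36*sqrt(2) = (q + sqrt(2))*(q + 3*sqrt(2))*(q + 6*sqrt(2))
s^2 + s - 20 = (s - 4)*(s + 5)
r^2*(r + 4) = r^3 + 4*r^2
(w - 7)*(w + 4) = w^2 - 3*w - 28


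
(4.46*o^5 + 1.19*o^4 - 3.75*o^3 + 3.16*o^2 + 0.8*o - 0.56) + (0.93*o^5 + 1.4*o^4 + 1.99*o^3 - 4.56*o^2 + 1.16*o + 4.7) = 5.39*o^5 + 2.59*o^4 - 1.76*o^3 - 1.4*o^2 + 1.96*o + 4.14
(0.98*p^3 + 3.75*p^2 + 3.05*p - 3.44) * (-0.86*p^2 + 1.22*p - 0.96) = -0.8428*p^5 - 2.0294*p^4 + 1.0112*p^3 + 3.0794*p^2 - 7.1248*p + 3.3024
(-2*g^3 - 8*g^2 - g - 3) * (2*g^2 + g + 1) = -4*g^5 - 18*g^4 - 12*g^3 - 15*g^2 - 4*g - 3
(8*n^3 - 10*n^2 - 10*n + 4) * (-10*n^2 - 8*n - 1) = -80*n^5 + 36*n^4 + 172*n^3 + 50*n^2 - 22*n - 4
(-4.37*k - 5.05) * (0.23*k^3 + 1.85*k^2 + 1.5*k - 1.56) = -1.0051*k^4 - 9.246*k^3 - 15.8975*k^2 - 0.757799999999999*k + 7.878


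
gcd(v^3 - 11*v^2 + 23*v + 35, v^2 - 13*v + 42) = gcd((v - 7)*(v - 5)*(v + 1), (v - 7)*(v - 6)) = v - 7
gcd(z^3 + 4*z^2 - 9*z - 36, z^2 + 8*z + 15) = z + 3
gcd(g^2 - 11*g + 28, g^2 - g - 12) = g - 4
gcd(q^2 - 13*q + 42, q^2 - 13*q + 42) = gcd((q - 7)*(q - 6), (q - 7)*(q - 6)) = q^2 - 13*q + 42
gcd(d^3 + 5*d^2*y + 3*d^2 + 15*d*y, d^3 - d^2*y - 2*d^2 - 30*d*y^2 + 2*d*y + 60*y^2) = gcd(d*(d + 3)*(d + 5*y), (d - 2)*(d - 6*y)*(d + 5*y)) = d + 5*y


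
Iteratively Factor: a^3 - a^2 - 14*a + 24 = (a + 4)*(a^2 - 5*a + 6) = (a - 3)*(a + 4)*(a - 2)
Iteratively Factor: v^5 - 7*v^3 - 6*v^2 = (v)*(v^4 - 7*v^2 - 6*v) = v*(v + 2)*(v^3 - 2*v^2 - 3*v) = v*(v + 1)*(v + 2)*(v^2 - 3*v) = v*(v - 3)*(v + 1)*(v + 2)*(v)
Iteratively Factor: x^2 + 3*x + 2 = (x + 1)*(x + 2)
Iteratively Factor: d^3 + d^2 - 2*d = (d + 2)*(d^2 - d) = (d - 1)*(d + 2)*(d)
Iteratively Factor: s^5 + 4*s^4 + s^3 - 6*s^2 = (s - 1)*(s^4 + 5*s^3 + 6*s^2) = (s - 1)*(s + 3)*(s^3 + 2*s^2) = (s - 1)*(s + 2)*(s + 3)*(s^2) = s*(s - 1)*(s + 2)*(s + 3)*(s)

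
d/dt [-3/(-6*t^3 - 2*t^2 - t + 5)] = 3*(-18*t^2 - 4*t - 1)/(6*t^3 + 2*t^2 + t - 5)^2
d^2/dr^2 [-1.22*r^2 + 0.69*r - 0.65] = -2.44000000000000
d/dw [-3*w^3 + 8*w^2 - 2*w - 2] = -9*w^2 + 16*w - 2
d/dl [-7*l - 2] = -7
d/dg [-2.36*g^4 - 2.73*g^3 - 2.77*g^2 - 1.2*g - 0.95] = -9.44*g^3 - 8.19*g^2 - 5.54*g - 1.2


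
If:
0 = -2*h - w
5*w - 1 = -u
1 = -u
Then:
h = -1/5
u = -1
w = 2/5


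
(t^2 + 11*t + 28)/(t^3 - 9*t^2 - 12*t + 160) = (t + 7)/(t^2 - 13*t + 40)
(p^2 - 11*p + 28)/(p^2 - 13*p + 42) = (p - 4)/(p - 6)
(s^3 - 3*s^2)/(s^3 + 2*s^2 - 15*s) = s/(s + 5)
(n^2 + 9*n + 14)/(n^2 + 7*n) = (n + 2)/n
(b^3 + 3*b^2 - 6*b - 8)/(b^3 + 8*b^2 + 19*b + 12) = (b - 2)/(b + 3)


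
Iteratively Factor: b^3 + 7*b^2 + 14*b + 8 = (b + 1)*(b^2 + 6*b + 8) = (b + 1)*(b + 2)*(b + 4)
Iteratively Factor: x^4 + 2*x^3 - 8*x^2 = (x - 2)*(x^3 + 4*x^2) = x*(x - 2)*(x^2 + 4*x) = x*(x - 2)*(x + 4)*(x)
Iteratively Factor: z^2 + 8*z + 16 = (z + 4)*(z + 4)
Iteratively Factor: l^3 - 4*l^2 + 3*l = (l - 1)*(l^2 - 3*l) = l*(l - 1)*(l - 3)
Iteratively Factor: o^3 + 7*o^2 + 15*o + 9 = (o + 1)*(o^2 + 6*o + 9) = (o + 1)*(o + 3)*(o + 3)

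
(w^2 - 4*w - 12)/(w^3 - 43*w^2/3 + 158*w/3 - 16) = 3*(w + 2)/(3*w^2 - 25*w + 8)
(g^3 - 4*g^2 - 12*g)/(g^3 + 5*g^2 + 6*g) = (g - 6)/(g + 3)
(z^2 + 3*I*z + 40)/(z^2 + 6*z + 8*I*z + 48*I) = (z - 5*I)/(z + 6)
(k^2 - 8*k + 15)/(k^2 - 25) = (k - 3)/(k + 5)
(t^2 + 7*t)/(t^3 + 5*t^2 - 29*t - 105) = t/(t^2 - 2*t - 15)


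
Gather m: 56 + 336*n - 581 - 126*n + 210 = 210*n - 315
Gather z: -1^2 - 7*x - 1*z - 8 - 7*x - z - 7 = -14*x - 2*z - 16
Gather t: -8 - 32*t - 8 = -32*t - 16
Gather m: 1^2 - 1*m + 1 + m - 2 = 0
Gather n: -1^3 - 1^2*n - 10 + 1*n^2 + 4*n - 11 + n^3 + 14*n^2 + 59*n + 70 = n^3 + 15*n^2 + 62*n + 48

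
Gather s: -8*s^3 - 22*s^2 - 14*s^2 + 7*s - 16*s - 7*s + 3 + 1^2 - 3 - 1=-8*s^3 - 36*s^2 - 16*s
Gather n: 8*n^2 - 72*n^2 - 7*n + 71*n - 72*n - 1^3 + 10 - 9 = -64*n^2 - 8*n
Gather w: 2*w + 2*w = 4*w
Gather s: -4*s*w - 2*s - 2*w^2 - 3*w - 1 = s*(-4*w - 2) - 2*w^2 - 3*w - 1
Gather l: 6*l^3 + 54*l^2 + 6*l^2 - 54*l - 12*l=6*l^3 + 60*l^2 - 66*l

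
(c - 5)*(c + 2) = c^2 - 3*c - 10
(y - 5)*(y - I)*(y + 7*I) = y^3 - 5*y^2 + 6*I*y^2 + 7*y - 30*I*y - 35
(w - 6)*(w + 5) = w^2 - w - 30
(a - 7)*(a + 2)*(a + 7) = a^3 + 2*a^2 - 49*a - 98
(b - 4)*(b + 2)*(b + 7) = b^3 + 5*b^2 - 22*b - 56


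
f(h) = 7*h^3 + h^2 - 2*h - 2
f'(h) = 21*h^2 + 2*h - 2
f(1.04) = 4.88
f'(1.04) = 22.79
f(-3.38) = -254.12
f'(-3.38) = 231.15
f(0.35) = -2.28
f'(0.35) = 1.27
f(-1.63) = -26.40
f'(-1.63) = 50.53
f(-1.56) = -23.02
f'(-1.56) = 45.99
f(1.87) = 43.53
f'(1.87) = 75.17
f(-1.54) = -22.11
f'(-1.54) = 44.72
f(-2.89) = -156.83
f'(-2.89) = 167.61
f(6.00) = 1534.00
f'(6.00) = 766.00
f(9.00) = 5164.00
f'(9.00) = 1717.00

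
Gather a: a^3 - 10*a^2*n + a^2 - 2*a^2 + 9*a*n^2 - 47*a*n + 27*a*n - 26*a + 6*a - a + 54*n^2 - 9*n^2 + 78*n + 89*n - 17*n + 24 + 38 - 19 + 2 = a^3 + a^2*(-10*n - 1) + a*(9*n^2 - 20*n - 21) + 45*n^2 + 150*n + 45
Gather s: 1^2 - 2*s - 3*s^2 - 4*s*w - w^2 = -3*s^2 + s*(-4*w - 2) - w^2 + 1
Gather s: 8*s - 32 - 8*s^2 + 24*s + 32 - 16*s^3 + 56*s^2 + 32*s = -16*s^3 + 48*s^2 + 64*s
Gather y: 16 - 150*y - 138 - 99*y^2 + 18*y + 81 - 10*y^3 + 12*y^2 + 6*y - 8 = -10*y^3 - 87*y^2 - 126*y - 49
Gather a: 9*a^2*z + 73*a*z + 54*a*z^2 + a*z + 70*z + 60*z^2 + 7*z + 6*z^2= 9*a^2*z + a*(54*z^2 + 74*z) + 66*z^2 + 77*z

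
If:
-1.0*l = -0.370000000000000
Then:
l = 0.37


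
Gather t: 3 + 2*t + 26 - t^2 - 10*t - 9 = -t^2 - 8*t + 20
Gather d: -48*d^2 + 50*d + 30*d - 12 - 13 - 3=-48*d^2 + 80*d - 28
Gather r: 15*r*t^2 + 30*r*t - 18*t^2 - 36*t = r*(15*t^2 + 30*t) - 18*t^2 - 36*t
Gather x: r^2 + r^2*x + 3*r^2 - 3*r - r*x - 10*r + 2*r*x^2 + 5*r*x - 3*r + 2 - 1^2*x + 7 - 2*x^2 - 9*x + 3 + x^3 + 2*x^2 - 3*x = 4*r^2 + 2*r*x^2 - 16*r + x^3 + x*(r^2 + 4*r - 13) + 12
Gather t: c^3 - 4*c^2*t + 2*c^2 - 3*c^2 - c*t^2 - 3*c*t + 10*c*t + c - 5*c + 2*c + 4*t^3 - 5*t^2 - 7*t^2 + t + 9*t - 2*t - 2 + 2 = c^3 - c^2 - 2*c + 4*t^3 + t^2*(-c - 12) + t*(-4*c^2 + 7*c + 8)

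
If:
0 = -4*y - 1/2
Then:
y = -1/8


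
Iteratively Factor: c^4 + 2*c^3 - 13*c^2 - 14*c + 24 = (c - 3)*(c^3 + 5*c^2 + 2*c - 8) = (c - 3)*(c + 4)*(c^2 + c - 2) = (c - 3)*(c - 1)*(c + 4)*(c + 2)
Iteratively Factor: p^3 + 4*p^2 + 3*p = (p + 1)*(p^2 + 3*p) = p*(p + 1)*(p + 3)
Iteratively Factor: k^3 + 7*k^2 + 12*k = (k + 4)*(k^2 + 3*k) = k*(k + 4)*(k + 3)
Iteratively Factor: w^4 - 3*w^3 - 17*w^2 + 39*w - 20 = (w - 1)*(w^3 - 2*w^2 - 19*w + 20) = (w - 5)*(w - 1)*(w^2 + 3*w - 4) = (w - 5)*(w - 1)*(w + 4)*(w - 1)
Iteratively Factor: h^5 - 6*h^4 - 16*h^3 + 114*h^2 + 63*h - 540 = (h + 3)*(h^4 - 9*h^3 + 11*h^2 + 81*h - 180) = (h - 4)*(h + 3)*(h^3 - 5*h^2 - 9*h + 45) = (h - 4)*(h + 3)^2*(h^2 - 8*h + 15) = (h - 4)*(h - 3)*(h + 3)^2*(h - 5)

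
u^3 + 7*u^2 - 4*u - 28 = (u - 2)*(u + 2)*(u + 7)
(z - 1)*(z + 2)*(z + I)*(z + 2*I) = z^4 + z^3 + 3*I*z^3 - 4*z^2 + 3*I*z^2 - 2*z - 6*I*z + 4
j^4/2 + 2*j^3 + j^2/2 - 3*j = j*(j/2 + 1)*(j - 1)*(j + 3)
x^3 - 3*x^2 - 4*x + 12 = (x - 3)*(x - 2)*(x + 2)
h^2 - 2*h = h*(h - 2)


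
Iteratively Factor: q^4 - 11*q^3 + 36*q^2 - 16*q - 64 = (q - 4)*(q^3 - 7*q^2 + 8*q + 16) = (q - 4)^2*(q^2 - 3*q - 4) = (q - 4)^2*(q + 1)*(q - 4)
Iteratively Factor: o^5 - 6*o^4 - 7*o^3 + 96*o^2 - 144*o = (o - 3)*(o^4 - 3*o^3 - 16*o^2 + 48*o) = (o - 3)*(o + 4)*(o^3 - 7*o^2 + 12*o) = (o - 3)^2*(o + 4)*(o^2 - 4*o) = (o - 4)*(o - 3)^2*(o + 4)*(o)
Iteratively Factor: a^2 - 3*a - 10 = (a + 2)*(a - 5)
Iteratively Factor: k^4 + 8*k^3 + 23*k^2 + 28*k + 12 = (k + 2)*(k^3 + 6*k^2 + 11*k + 6) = (k + 1)*(k + 2)*(k^2 + 5*k + 6) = (k + 1)*(k + 2)*(k + 3)*(k + 2)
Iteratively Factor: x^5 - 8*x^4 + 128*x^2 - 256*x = (x - 4)*(x^4 - 4*x^3 - 16*x^2 + 64*x) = (x - 4)^2*(x^3 - 16*x) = x*(x - 4)^2*(x^2 - 16) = x*(x - 4)^3*(x + 4)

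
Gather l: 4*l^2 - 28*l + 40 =4*l^2 - 28*l + 40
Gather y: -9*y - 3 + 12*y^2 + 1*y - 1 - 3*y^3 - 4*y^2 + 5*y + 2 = -3*y^3 + 8*y^2 - 3*y - 2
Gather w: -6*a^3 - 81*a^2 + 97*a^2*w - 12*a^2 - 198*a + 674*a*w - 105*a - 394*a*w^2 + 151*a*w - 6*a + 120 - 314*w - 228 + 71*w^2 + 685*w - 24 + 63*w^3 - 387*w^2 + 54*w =-6*a^3 - 93*a^2 - 309*a + 63*w^3 + w^2*(-394*a - 316) + w*(97*a^2 + 825*a + 425) - 132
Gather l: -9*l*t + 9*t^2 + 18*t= -9*l*t + 9*t^2 + 18*t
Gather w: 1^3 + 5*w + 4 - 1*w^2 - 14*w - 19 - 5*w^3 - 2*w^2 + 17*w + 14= -5*w^3 - 3*w^2 + 8*w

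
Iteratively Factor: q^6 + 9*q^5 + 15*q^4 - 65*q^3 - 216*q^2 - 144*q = (q - 3)*(q^5 + 12*q^4 + 51*q^3 + 88*q^2 + 48*q) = (q - 3)*(q + 4)*(q^4 + 8*q^3 + 19*q^2 + 12*q) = (q - 3)*(q + 3)*(q + 4)*(q^3 + 5*q^2 + 4*q) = (q - 3)*(q + 1)*(q + 3)*(q + 4)*(q^2 + 4*q) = q*(q - 3)*(q + 1)*(q + 3)*(q + 4)*(q + 4)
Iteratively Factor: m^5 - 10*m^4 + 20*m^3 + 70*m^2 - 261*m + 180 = (m - 3)*(m^4 - 7*m^3 - m^2 + 67*m - 60) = (m - 5)*(m - 3)*(m^3 - 2*m^2 - 11*m + 12) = (m - 5)*(m - 3)*(m + 3)*(m^2 - 5*m + 4) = (m - 5)*(m - 3)*(m - 1)*(m + 3)*(m - 4)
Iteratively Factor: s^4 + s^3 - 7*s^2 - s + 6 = (s - 1)*(s^3 + 2*s^2 - 5*s - 6) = (s - 1)*(s + 1)*(s^2 + s - 6) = (s - 2)*(s - 1)*(s + 1)*(s + 3)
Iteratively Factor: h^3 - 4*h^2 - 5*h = (h)*(h^2 - 4*h - 5) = h*(h + 1)*(h - 5)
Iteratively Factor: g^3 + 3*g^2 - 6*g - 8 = (g + 4)*(g^2 - g - 2) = (g - 2)*(g + 4)*(g + 1)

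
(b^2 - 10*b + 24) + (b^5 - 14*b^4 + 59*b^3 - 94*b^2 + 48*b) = b^5 - 14*b^4 + 59*b^3 - 93*b^2 + 38*b + 24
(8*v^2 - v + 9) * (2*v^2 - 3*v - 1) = 16*v^4 - 26*v^3 + 13*v^2 - 26*v - 9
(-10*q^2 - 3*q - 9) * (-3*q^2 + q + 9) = 30*q^4 - q^3 - 66*q^2 - 36*q - 81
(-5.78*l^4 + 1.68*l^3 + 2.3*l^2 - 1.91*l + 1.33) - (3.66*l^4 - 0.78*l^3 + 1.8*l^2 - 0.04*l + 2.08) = -9.44*l^4 + 2.46*l^3 + 0.5*l^2 - 1.87*l - 0.75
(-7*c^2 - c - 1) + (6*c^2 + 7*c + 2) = -c^2 + 6*c + 1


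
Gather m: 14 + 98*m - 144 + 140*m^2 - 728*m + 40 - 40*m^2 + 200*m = 100*m^2 - 430*m - 90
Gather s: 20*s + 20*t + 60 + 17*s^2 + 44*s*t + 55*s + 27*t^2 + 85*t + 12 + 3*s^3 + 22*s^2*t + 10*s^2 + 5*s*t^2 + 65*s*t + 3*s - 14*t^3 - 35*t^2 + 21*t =3*s^3 + s^2*(22*t + 27) + s*(5*t^2 + 109*t + 78) - 14*t^3 - 8*t^2 + 126*t + 72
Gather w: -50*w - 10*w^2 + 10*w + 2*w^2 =-8*w^2 - 40*w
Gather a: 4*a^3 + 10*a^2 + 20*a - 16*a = 4*a^3 + 10*a^2 + 4*a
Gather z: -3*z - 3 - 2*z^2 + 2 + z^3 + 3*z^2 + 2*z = z^3 + z^2 - z - 1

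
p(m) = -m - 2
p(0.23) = -2.23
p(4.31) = -6.31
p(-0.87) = -1.13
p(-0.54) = -1.46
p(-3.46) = 1.46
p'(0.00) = -1.00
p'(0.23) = -1.00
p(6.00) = -8.00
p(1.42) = -3.42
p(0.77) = -2.77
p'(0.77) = -1.00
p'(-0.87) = -1.00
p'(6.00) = -1.00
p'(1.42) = -1.00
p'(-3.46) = -1.00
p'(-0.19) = -1.00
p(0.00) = -2.00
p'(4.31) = -1.00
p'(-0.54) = -1.00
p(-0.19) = -1.81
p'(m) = -1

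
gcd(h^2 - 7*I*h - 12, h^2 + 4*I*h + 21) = h - 3*I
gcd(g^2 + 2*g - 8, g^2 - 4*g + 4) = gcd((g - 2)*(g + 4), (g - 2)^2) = g - 2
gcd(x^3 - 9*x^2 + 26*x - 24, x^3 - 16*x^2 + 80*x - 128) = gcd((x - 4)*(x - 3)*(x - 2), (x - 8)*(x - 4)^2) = x - 4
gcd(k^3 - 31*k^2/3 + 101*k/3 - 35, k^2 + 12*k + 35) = 1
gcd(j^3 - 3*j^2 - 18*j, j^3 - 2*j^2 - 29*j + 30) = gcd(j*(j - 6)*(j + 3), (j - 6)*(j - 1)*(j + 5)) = j - 6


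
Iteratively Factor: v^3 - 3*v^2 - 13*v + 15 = (v - 5)*(v^2 + 2*v - 3) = (v - 5)*(v + 3)*(v - 1)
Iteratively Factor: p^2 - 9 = (p - 3)*(p + 3)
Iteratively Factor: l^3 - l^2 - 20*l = (l + 4)*(l^2 - 5*l) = l*(l + 4)*(l - 5)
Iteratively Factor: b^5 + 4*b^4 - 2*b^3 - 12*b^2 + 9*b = (b - 1)*(b^4 + 5*b^3 + 3*b^2 - 9*b) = (b - 1)^2*(b^3 + 6*b^2 + 9*b) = b*(b - 1)^2*(b^2 + 6*b + 9) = b*(b - 1)^2*(b + 3)*(b + 3)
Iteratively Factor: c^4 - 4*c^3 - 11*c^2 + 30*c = (c + 3)*(c^3 - 7*c^2 + 10*c) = (c - 5)*(c + 3)*(c^2 - 2*c) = c*(c - 5)*(c + 3)*(c - 2)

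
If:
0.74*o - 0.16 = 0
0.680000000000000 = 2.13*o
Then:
No Solution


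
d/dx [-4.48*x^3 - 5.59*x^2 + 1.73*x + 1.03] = -13.44*x^2 - 11.18*x + 1.73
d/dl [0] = 0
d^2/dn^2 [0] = 0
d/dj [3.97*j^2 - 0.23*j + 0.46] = 7.94*j - 0.23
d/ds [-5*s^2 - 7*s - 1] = -10*s - 7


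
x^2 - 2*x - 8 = (x - 4)*(x + 2)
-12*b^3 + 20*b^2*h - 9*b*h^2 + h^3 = (-6*b + h)*(-2*b + h)*(-b + h)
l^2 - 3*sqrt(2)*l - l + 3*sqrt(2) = (l - 1)*(l - 3*sqrt(2))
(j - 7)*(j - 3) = j^2 - 10*j + 21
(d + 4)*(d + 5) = d^2 + 9*d + 20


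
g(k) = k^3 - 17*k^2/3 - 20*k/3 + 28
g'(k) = 3*k^2 - 34*k/3 - 20/3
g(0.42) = 24.27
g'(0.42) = -10.90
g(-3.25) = -44.52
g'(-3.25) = 61.85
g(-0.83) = 29.06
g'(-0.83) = 4.81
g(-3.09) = -35.01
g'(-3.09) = 57.00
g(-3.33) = -49.56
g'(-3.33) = 64.34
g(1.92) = 1.39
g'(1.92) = -17.37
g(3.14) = -17.85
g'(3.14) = -12.67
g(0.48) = 23.60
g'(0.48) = -11.42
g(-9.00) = -1100.00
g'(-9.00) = 338.33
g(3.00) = -16.00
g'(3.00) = -13.67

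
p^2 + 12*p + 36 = (p + 6)^2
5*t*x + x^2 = x*(5*t + x)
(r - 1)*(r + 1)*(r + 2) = r^3 + 2*r^2 - r - 2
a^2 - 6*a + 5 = (a - 5)*(a - 1)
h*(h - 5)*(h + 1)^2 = h^4 - 3*h^3 - 9*h^2 - 5*h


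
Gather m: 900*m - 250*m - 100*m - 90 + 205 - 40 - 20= 550*m + 55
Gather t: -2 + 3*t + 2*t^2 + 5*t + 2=2*t^2 + 8*t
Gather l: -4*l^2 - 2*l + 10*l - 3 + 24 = -4*l^2 + 8*l + 21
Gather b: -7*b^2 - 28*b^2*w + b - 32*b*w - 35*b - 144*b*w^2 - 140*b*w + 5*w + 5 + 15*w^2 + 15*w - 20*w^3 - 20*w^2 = b^2*(-28*w - 7) + b*(-144*w^2 - 172*w - 34) - 20*w^3 - 5*w^2 + 20*w + 5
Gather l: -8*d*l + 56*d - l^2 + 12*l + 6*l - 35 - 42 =56*d - l^2 + l*(18 - 8*d) - 77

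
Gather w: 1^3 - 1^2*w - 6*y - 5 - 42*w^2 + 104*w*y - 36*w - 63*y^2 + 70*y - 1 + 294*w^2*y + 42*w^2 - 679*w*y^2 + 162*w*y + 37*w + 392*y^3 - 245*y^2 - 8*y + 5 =294*w^2*y + w*(-679*y^2 + 266*y) + 392*y^3 - 308*y^2 + 56*y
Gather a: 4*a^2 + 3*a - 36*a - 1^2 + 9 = 4*a^2 - 33*a + 8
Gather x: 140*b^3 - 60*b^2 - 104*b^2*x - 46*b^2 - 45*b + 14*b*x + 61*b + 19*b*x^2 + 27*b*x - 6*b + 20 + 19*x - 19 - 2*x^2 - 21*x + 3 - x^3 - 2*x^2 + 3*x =140*b^3 - 106*b^2 + 10*b - x^3 + x^2*(19*b - 4) + x*(-104*b^2 + 41*b + 1) + 4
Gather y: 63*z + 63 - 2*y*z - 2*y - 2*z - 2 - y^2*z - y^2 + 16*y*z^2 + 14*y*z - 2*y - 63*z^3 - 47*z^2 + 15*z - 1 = y^2*(-z - 1) + y*(16*z^2 + 12*z - 4) - 63*z^3 - 47*z^2 + 76*z + 60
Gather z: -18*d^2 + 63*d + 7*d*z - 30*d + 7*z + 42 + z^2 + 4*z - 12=-18*d^2 + 33*d + z^2 + z*(7*d + 11) + 30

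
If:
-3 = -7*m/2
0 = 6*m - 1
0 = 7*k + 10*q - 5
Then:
No Solution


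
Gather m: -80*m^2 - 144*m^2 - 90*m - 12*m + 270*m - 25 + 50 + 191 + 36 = -224*m^2 + 168*m + 252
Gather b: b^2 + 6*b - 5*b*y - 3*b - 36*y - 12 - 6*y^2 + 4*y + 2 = b^2 + b*(3 - 5*y) - 6*y^2 - 32*y - 10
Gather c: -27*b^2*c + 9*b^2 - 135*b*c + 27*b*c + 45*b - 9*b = 9*b^2 + 36*b + c*(-27*b^2 - 108*b)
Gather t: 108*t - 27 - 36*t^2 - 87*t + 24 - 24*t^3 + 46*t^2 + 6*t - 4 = -24*t^3 + 10*t^2 + 27*t - 7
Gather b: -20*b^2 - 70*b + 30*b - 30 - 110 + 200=-20*b^2 - 40*b + 60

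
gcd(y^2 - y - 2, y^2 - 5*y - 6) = y + 1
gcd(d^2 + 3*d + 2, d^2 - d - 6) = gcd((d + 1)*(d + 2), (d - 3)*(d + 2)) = d + 2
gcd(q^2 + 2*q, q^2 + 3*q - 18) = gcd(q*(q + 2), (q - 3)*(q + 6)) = 1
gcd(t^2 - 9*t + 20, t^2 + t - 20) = t - 4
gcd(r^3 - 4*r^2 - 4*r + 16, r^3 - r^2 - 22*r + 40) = r^2 - 6*r + 8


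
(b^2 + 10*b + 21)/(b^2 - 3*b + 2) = (b^2 + 10*b + 21)/(b^2 - 3*b + 2)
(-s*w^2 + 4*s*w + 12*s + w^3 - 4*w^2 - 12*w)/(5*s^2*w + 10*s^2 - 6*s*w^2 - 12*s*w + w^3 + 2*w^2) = (6 - w)/(5*s - w)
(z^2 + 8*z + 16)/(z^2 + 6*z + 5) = (z^2 + 8*z + 16)/(z^2 + 6*z + 5)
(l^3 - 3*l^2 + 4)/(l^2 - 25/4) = 4*(l^3 - 3*l^2 + 4)/(4*l^2 - 25)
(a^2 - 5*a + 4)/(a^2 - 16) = (a - 1)/(a + 4)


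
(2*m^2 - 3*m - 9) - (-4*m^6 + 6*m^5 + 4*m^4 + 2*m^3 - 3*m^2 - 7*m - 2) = 4*m^6 - 6*m^5 - 4*m^4 - 2*m^3 + 5*m^2 + 4*m - 7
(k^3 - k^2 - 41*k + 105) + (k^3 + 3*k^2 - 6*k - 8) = 2*k^3 + 2*k^2 - 47*k + 97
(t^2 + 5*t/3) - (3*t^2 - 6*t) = -2*t^2 + 23*t/3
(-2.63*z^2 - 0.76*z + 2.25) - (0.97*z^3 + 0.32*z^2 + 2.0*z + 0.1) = -0.97*z^3 - 2.95*z^2 - 2.76*z + 2.15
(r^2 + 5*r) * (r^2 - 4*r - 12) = r^4 + r^3 - 32*r^2 - 60*r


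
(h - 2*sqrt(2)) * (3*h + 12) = 3*h^2 - 6*sqrt(2)*h + 12*h - 24*sqrt(2)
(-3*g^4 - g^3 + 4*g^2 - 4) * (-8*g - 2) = 24*g^5 + 14*g^4 - 30*g^3 - 8*g^2 + 32*g + 8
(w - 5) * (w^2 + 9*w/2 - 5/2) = w^3 - w^2/2 - 25*w + 25/2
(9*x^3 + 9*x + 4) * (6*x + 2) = 54*x^4 + 18*x^3 + 54*x^2 + 42*x + 8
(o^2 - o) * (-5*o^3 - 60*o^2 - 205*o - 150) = -5*o^5 - 55*o^4 - 145*o^3 + 55*o^2 + 150*o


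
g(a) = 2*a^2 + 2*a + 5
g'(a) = 4*a + 2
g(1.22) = 10.42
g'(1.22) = 6.88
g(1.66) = 13.83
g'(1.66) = 8.64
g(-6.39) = 73.88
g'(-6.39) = -23.56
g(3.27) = 32.93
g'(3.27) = 15.08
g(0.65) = 7.14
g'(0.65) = 4.60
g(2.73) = 25.37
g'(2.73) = 12.92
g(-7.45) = 101.10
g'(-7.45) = -27.80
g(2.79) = 26.15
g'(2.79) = 13.16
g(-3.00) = 17.00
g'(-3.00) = -10.00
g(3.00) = 29.00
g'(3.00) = 14.00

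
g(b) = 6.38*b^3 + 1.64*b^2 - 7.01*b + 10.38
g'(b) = 19.14*b^2 + 3.28*b - 7.01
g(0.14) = 9.45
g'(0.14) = -6.18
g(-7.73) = -2784.30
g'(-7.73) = 1111.31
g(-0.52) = 13.57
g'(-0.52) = -3.54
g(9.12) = 4922.41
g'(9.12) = 1614.86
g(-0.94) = 13.12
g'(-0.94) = 6.82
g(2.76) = 137.66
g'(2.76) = 147.84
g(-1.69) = -3.88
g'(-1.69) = 42.11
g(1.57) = 28.11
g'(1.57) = 45.32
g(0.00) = 10.38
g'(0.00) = -7.01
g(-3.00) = -126.09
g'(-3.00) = 155.41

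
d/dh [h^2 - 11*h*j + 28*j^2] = 2*h - 11*j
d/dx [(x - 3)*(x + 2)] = 2*x - 1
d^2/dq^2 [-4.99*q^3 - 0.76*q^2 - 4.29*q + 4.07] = -29.94*q - 1.52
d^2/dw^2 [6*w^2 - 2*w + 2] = 12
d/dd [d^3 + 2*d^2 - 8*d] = 3*d^2 + 4*d - 8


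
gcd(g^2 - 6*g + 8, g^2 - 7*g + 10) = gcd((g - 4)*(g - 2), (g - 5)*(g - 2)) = g - 2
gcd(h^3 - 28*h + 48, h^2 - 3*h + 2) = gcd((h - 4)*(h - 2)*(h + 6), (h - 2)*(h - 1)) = h - 2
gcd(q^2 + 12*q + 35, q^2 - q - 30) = q + 5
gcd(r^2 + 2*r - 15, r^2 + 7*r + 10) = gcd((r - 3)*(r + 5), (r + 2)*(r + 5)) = r + 5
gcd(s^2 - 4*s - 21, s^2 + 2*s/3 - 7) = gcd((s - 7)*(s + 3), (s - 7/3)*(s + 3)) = s + 3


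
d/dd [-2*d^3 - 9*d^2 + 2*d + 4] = -6*d^2 - 18*d + 2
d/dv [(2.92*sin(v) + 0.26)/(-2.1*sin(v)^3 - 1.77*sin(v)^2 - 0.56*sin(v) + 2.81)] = (12.264*sin(v)^3 + 6.8064*sin(v)^2 + 0.9204*sin(v) + 8.3508)*cos(v)/(4.41*sin(v)^6 + 7.434*sin(v)^5 + 5.4849*sin(v)^4 - 9.8196*sin(v)^3 - 9.6338*sin(v)^2 - 3.1472*sin(v) + 7.8961)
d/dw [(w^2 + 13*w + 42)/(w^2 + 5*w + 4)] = 2*(-4*w^2 - 38*w - 79)/(w^4 + 10*w^3 + 33*w^2 + 40*w + 16)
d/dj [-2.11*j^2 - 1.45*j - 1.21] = -4.22*j - 1.45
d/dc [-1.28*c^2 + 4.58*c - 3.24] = 4.58 - 2.56*c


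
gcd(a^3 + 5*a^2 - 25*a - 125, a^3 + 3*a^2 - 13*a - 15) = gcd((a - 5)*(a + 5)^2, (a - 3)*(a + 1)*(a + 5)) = a + 5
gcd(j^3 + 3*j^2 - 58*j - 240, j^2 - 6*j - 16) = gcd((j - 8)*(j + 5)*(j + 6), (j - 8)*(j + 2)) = j - 8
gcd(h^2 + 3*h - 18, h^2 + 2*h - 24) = h + 6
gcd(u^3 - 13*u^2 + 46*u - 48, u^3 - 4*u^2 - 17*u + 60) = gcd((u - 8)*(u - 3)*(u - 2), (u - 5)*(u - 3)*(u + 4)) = u - 3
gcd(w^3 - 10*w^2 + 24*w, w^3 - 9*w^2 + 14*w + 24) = w^2 - 10*w + 24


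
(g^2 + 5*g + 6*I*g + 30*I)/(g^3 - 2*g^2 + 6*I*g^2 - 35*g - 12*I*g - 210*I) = 1/(g - 7)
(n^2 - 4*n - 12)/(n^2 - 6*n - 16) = (n - 6)/(n - 8)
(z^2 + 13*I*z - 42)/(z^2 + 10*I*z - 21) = (z + 6*I)/(z + 3*I)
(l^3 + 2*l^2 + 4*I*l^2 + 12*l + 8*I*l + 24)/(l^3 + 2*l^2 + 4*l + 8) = (l + 6*I)/(l + 2*I)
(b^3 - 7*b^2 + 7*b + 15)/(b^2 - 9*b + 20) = (b^2 - 2*b - 3)/(b - 4)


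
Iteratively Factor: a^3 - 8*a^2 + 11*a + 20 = (a + 1)*(a^2 - 9*a + 20) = (a - 4)*(a + 1)*(a - 5)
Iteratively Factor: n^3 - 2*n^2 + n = (n)*(n^2 - 2*n + 1) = n*(n - 1)*(n - 1)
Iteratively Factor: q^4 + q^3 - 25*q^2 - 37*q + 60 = (q + 3)*(q^3 - 2*q^2 - 19*q + 20) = (q + 3)*(q + 4)*(q^2 - 6*q + 5) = (q - 5)*(q + 3)*(q + 4)*(q - 1)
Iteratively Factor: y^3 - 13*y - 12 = (y - 4)*(y^2 + 4*y + 3) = (y - 4)*(y + 3)*(y + 1)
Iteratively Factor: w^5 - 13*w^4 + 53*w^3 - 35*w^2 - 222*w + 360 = (w - 3)*(w^4 - 10*w^3 + 23*w^2 + 34*w - 120) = (w - 5)*(w - 3)*(w^3 - 5*w^2 - 2*w + 24) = (w - 5)*(w - 3)^2*(w^2 - 2*w - 8) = (w - 5)*(w - 3)^2*(w + 2)*(w - 4)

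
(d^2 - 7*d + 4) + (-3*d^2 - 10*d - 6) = -2*d^2 - 17*d - 2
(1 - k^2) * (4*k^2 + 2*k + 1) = -4*k^4 - 2*k^3 + 3*k^2 + 2*k + 1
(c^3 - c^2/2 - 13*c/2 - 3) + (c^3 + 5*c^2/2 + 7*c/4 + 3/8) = 2*c^3 + 2*c^2 - 19*c/4 - 21/8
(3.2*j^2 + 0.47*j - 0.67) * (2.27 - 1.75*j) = -5.6*j^3 + 6.4415*j^2 + 2.2394*j - 1.5209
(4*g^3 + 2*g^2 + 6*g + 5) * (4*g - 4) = 16*g^4 - 8*g^3 + 16*g^2 - 4*g - 20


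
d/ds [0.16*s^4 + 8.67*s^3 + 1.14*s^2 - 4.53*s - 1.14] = 0.64*s^3 + 26.01*s^2 + 2.28*s - 4.53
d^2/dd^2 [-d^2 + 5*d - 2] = -2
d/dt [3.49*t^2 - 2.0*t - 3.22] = 6.98*t - 2.0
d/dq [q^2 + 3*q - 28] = 2*q + 3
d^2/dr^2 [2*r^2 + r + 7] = 4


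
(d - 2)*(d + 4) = d^2 + 2*d - 8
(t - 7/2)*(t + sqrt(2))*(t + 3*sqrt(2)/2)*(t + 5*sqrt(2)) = t^4 - 7*t^3/2 + 15*sqrt(2)*t^3/2 - 105*sqrt(2)*t^2/4 + 28*t^2 - 98*t + 15*sqrt(2)*t - 105*sqrt(2)/2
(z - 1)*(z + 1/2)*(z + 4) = z^3 + 7*z^2/2 - 5*z/2 - 2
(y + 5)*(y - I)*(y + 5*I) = y^3 + 5*y^2 + 4*I*y^2 + 5*y + 20*I*y + 25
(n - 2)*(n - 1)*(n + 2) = n^3 - n^2 - 4*n + 4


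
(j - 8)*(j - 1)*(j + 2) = j^3 - 7*j^2 - 10*j + 16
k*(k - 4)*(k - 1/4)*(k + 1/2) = k^4 - 15*k^3/4 - 9*k^2/8 + k/2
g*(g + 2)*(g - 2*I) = g^3 + 2*g^2 - 2*I*g^2 - 4*I*g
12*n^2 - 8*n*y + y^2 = (-6*n + y)*(-2*n + y)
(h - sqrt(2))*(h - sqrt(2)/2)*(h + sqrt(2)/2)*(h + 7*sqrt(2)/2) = h^4 + 5*sqrt(2)*h^3/2 - 15*h^2/2 - 5*sqrt(2)*h/4 + 7/2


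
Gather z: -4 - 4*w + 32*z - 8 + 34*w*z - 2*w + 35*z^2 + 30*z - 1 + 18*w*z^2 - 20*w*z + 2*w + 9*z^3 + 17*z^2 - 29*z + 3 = -4*w + 9*z^3 + z^2*(18*w + 52) + z*(14*w + 33) - 10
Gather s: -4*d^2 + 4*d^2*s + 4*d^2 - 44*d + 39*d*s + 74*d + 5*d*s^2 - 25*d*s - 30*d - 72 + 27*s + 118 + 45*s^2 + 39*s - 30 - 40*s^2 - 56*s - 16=s^2*(5*d + 5) + s*(4*d^2 + 14*d + 10)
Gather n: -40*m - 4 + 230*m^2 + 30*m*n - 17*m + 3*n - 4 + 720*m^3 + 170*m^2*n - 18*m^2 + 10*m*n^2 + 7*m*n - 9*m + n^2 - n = 720*m^3 + 212*m^2 - 66*m + n^2*(10*m + 1) + n*(170*m^2 + 37*m + 2) - 8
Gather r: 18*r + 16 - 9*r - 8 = 9*r + 8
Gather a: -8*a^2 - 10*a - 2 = -8*a^2 - 10*a - 2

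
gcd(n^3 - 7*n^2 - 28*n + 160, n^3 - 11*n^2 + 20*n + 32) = n^2 - 12*n + 32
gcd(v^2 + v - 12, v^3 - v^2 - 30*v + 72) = v - 3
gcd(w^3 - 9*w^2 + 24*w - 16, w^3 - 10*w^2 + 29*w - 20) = w^2 - 5*w + 4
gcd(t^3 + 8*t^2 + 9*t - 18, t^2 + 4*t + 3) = t + 3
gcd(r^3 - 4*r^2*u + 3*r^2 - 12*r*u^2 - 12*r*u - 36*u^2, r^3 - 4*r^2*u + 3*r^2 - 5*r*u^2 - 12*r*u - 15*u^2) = r + 3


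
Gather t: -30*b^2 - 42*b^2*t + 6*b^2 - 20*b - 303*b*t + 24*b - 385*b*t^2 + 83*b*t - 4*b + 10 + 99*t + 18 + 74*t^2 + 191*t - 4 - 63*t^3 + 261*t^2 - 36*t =-24*b^2 - 63*t^3 + t^2*(335 - 385*b) + t*(-42*b^2 - 220*b + 254) + 24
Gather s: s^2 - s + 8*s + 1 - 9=s^2 + 7*s - 8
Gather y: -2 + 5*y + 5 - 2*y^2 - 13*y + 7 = -2*y^2 - 8*y + 10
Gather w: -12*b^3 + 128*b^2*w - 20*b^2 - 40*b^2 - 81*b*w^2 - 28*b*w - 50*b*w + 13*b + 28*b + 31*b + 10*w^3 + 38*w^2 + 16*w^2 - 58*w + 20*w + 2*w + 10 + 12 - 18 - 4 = -12*b^3 - 60*b^2 + 72*b + 10*w^3 + w^2*(54 - 81*b) + w*(128*b^2 - 78*b - 36)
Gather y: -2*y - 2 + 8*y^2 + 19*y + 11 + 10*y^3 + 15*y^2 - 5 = 10*y^3 + 23*y^2 + 17*y + 4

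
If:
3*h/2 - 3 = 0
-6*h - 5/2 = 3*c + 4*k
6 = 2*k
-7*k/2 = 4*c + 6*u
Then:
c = -53/6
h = 2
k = 3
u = 149/36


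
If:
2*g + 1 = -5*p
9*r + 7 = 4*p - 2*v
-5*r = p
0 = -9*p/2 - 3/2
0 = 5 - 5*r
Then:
No Solution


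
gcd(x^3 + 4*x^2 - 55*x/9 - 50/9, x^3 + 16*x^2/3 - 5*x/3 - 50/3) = x^2 + 10*x/3 - 25/3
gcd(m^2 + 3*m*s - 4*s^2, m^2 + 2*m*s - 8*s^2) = m + 4*s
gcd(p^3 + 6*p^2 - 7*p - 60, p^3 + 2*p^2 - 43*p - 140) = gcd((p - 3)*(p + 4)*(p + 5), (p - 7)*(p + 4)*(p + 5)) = p^2 + 9*p + 20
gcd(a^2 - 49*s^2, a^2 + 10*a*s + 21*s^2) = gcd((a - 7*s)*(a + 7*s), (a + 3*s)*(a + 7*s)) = a + 7*s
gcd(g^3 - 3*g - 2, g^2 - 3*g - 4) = g + 1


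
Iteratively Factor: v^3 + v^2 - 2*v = (v - 1)*(v^2 + 2*v) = v*(v - 1)*(v + 2)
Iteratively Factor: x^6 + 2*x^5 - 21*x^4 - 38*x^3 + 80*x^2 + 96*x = (x - 4)*(x^5 + 6*x^4 + 3*x^3 - 26*x^2 - 24*x) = (x - 4)*(x + 1)*(x^4 + 5*x^3 - 2*x^2 - 24*x) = (x - 4)*(x - 2)*(x + 1)*(x^3 + 7*x^2 + 12*x) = (x - 4)*(x - 2)*(x + 1)*(x + 4)*(x^2 + 3*x) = x*(x - 4)*(x - 2)*(x + 1)*(x + 4)*(x + 3)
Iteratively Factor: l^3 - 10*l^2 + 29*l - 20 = (l - 4)*(l^2 - 6*l + 5) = (l - 5)*(l - 4)*(l - 1)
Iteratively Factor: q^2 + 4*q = (q + 4)*(q)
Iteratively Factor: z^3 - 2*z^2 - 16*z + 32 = (z + 4)*(z^2 - 6*z + 8) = (z - 2)*(z + 4)*(z - 4)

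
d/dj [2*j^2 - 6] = 4*j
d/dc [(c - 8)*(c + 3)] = 2*c - 5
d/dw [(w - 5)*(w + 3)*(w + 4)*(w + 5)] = 4*w^3 + 21*w^2 - 26*w - 175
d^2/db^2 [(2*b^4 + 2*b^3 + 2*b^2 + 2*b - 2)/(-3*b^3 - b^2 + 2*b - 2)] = 4*(-13*b^6 - 21*b^5 + 45*b^4 + 87*b^3 + 15*b^2 - 30*b - 6)/(27*b^9 + 27*b^8 - 45*b^7 + 19*b^6 + 66*b^5 - 54*b^4 + 4*b^3 + 36*b^2 - 24*b + 8)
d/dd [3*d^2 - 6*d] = 6*d - 6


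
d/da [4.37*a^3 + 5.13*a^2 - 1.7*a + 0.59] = 13.11*a^2 + 10.26*a - 1.7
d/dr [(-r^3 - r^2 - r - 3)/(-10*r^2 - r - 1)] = 2*(5*r^4 + r^3 - 3*r^2 - 29*r - 1)/(100*r^4 + 20*r^3 + 21*r^2 + 2*r + 1)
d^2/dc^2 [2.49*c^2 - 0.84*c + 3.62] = 4.98000000000000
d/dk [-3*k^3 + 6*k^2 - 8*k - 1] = -9*k^2 + 12*k - 8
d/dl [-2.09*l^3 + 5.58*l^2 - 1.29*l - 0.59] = -6.27*l^2 + 11.16*l - 1.29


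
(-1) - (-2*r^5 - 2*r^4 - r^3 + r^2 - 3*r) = 2*r^5 + 2*r^4 + r^3 - r^2 + 3*r - 1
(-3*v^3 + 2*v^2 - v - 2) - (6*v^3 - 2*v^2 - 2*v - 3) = -9*v^3 + 4*v^2 + v + 1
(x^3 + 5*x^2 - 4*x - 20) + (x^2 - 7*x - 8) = x^3 + 6*x^2 - 11*x - 28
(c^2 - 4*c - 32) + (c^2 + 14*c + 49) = 2*c^2 + 10*c + 17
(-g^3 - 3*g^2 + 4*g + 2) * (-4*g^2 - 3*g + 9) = 4*g^5 + 15*g^4 - 16*g^3 - 47*g^2 + 30*g + 18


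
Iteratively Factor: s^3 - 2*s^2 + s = (s)*(s^2 - 2*s + 1) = s*(s - 1)*(s - 1)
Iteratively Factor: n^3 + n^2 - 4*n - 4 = (n + 2)*(n^2 - n - 2) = (n + 1)*(n + 2)*(n - 2)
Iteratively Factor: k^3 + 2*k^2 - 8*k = (k - 2)*(k^2 + 4*k) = (k - 2)*(k + 4)*(k)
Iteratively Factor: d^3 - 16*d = (d - 4)*(d^2 + 4*d) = (d - 4)*(d + 4)*(d)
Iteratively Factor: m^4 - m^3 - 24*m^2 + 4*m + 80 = (m + 2)*(m^3 - 3*m^2 - 18*m + 40) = (m - 5)*(m + 2)*(m^2 + 2*m - 8) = (m - 5)*(m + 2)*(m + 4)*(m - 2)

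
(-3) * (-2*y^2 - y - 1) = 6*y^2 + 3*y + 3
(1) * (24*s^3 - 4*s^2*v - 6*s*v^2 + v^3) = 24*s^3 - 4*s^2*v - 6*s*v^2 + v^3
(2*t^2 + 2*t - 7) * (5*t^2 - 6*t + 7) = 10*t^4 - 2*t^3 - 33*t^2 + 56*t - 49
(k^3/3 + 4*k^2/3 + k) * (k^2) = k^5/3 + 4*k^4/3 + k^3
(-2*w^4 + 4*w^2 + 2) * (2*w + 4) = -4*w^5 - 8*w^4 + 8*w^3 + 16*w^2 + 4*w + 8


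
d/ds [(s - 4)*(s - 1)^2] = 3*(s - 3)*(s - 1)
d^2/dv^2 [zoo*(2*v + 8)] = 0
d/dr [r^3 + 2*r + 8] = 3*r^2 + 2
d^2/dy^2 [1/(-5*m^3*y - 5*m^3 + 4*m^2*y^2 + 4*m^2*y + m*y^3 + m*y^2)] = 2*(-(4*m + 3*y + 1)*(-5*m^2*y - 5*m^2 + 4*m*y^2 + 4*m*y + y^3 + y^2) + (-5*m^2 + 8*m*y + 4*m + 3*y^2 + 2*y)^2)/(m*(-5*m^2*y - 5*m^2 + 4*m*y^2 + 4*m*y + y^3 + y^2)^3)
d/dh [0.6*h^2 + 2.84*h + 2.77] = 1.2*h + 2.84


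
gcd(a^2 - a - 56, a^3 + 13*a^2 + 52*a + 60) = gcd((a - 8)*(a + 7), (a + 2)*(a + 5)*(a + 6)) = 1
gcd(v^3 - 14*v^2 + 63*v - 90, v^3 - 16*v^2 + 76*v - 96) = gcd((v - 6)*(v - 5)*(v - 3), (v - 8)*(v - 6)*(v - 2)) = v - 6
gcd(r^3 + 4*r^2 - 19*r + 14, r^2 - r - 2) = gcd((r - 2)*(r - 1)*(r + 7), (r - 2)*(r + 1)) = r - 2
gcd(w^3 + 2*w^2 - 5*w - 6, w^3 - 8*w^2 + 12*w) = w - 2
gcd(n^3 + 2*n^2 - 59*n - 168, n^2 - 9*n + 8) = n - 8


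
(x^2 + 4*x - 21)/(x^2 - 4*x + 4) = (x^2 + 4*x - 21)/(x^2 - 4*x + 4)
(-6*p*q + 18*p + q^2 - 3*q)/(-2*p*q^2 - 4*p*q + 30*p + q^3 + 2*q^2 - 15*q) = (6*p - q)/(2*p*q + 10*p - q^2 - 5*q)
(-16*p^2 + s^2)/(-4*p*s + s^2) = (4*p + s)/s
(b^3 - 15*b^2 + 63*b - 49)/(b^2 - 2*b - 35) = (b^2 - 8*b + 7)/(b + 5)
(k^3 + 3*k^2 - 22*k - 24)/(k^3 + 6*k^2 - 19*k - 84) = (k^2 + 7*k + 6)/(k^2 + 10*k + 21)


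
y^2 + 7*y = y*(y + 7)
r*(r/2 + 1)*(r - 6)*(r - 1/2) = r^4/2 - 9*r^3/4 - 5*r^2 + 3*r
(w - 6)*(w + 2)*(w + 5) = w^3 + w^2 - 32*w - 60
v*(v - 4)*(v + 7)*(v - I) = v^4 + 3*v^3 - I*v^3 - 28*v^2 - 3*I*v^2 + 28*I*v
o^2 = o^2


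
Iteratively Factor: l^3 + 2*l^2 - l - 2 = (l - 1)*(l^2 + 3*l + 2) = (l - 1)*(l + 2)*(l + 1)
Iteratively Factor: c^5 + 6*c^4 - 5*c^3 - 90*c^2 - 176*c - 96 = (c + 2)*(c^4 + 4*c^3 - 13*c^2 - 64*c - 48) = (c + 2)*(c + 4)*(c^3 - 13*c - 12) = (c + 1)*(c + 2)*(c + 4)*(c^2 - c - 12) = (c + 1)*(c + 2)*(c + 3)*(c + 4)*(c - 4)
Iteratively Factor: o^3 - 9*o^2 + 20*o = (o - 4)*(o^2 - 5*o) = o*(o - 4)*(o - 5)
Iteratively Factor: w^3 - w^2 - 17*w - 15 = (w + 1)*(w^2 - 2*w - 15) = (w + 1)*(w + 3)*(w - 5)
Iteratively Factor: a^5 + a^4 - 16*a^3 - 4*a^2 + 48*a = (a)*(a^4 + a^3 - 16*a^2 - 4*a + 48) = a*(a + 4)*(a^3 - 3*a^2 - 4*a + 12) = a*(a + 2)*(a + 4)*(a^2 - 5*a + 6) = a*(a - 3)*(a + 2)*(a + 4)*(a - 2)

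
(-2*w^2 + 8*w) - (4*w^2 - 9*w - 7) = -6*w^2 + 17*w + 7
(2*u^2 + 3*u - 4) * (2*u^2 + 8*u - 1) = 4*u^4 + 22*u^3 + 14*u^2 - 35*u + 4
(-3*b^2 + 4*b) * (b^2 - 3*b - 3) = -3*b^4 + 13*b^3 - 3*b^2 - 12*b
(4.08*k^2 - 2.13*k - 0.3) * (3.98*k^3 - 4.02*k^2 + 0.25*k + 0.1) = 16.2384*k^5 - 24.879*k^4 + 8.3886*k^3 + 1.0815*k^2 - 0.288*k - 0.03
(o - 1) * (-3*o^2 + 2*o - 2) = -3*o^3 + 5*o^2 - 4*o + 2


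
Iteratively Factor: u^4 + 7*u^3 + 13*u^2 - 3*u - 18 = (u + 3)*(u^3 + 4*u^2 + u - 6) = (u + 3)^2*(u^2 + u - 2) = (u - 1)*(u + 3)^2*(u + 2)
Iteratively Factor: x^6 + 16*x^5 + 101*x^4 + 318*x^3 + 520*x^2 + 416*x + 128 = (x + 4)*(x^5 + 12*x^4 + 53*x^3 + 106*x^2 + 96*x + 32) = (x + 4)^2*(x^4 + 8*x^3 + 21*x^2 + 22*x + 8) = (x + 4)^3*(x^3 + 4*x^2 + 5*x + 2) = (x + 1)*(x + 4)^3*(x^2 + 3*x + 2) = (x + 1)*(x + 2)*(x + 4)^3*(x + 1)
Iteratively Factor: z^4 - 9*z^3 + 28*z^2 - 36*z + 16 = (z - 2)*(z^3 - 7*z^2 + 14*z - 8) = (z - 2)^2*(z^2 - 5*z + 4) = (z - 2)^2*(z - 1)*(z - 4)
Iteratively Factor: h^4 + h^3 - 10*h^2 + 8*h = (h)*(h^3 + h^2 - 10*h + 8) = h*(h - 2)*(h^2 + 3*h - 4) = h*(h - 2)*(h - 1)*(h + 4)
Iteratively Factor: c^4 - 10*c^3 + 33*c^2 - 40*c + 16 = (c - 1)*(c^3 - 9*c^2 + 24*c - 16) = (c - 1)^2*(c^2 - 8*c + 16) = (c - 4)*(c - 1)^2*(c - 4)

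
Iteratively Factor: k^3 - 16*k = (k)*(k^2 - 16) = k*(k + 4)*(k - 4)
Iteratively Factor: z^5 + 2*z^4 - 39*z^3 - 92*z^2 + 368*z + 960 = (z - 4)*(z^4 + 6*z^3 - 15*z^2 - 152*z - 240) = (z - 4)*(z + 3)*(z^3 + 3*z^2 - 24*z - 80) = (z - 4)*(z + 3)*(z + 4)*(z^2 - z - 20) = (z - 5)*(z - 4)*(z + 3)*(z + 4)*(z + 4)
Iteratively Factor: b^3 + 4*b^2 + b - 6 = (b - 1)*(b^2 + 5*b + 6) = (b - 1)*(b + 2)*(b + 3)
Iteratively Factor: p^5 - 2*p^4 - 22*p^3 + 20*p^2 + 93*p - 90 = (p + 3)*(p^4 - 5*p^3 - 7*p^2 + 41*p - 30) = (p - 1)*(p + 3)*(p^3 - 4*p^2 - 11*p + 30) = (p - 5)*(p - 1)*(p + 3)*(p^2 + p - 6) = (p - 5)*(p - 1)*(p + 3)^2*(p - 2)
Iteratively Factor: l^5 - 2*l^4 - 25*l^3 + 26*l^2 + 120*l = (l + 4)*(l^4 - 6*l^3 - l^2 + 30*l) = l*(l + 4)*(l^3 - 6*l^2 - l + 30) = l*(l - 5)*(l + 4)*(l^2 - l - 6) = l*(l - 5)*(l - 3)*(l + 4)*(l + 2)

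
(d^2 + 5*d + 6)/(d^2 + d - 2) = (d + 3)/(d - 1)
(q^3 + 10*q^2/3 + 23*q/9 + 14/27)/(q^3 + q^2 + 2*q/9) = (q + 7/3)/q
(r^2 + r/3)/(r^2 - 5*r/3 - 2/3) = r/(r - 2)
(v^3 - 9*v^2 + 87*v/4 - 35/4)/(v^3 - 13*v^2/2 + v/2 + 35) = (v - 1/2)/(v + 2)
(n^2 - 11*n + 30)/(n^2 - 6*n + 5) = (n - 6)/(n - 1)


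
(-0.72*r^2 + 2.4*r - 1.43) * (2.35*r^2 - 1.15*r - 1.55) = -1.692*r^4 + 6.468*r^3 - 5.0045*r^2 - 2.0755*r + 2.2165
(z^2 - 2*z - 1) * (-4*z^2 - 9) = -4*z^4 + 8*z^3 - 5*z^2 + 18*z + 9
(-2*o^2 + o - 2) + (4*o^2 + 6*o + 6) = 2*o^2 + 7*o + 4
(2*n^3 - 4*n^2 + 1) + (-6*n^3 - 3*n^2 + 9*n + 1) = -4*n^3 - 7*n^2 + 9*n + 2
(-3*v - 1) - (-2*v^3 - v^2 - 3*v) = 2*v^3 + v^2 - 1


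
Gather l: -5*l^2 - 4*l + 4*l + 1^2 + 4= 5 - 5*l^2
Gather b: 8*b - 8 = 8*b - 8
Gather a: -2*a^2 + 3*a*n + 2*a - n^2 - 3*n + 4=-2*a^2 + a*(3*n + 2) - n^2 - 3*n + 4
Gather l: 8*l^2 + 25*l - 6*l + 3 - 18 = 8*l^2 + 19*l - 15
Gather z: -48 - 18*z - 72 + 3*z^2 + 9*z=3*z^2 - 9*z - 120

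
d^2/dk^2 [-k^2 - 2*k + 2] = -2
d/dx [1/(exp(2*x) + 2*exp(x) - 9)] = -2*(exp(x) + 1)*exp(x)/(exp(2*x) + 2*exp(x) - 9)^2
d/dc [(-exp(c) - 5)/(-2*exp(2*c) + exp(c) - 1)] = (-(exp(c) + 5)*(4*exp(c) - 1) + 2*exp(2*c) - exp(c) + 1)*exp(c)/(2*exp(2*c) - exp(c) + 1)^2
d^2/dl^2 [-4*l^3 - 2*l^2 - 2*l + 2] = -24*l - 4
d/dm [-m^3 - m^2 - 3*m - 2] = -3*m^2 - 2*m - 3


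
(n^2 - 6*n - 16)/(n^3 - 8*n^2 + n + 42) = (n - 8)/(n^2 - 10*n + 21)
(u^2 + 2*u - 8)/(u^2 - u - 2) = (u + 4)/(u + 1)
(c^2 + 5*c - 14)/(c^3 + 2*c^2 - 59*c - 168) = (c - 2)/(c^2 - 5*c - 24)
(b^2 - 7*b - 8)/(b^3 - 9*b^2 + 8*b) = (b + 1)/(b*(b - 1))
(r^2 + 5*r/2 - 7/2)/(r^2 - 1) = (r + 7/2)/(r + 1)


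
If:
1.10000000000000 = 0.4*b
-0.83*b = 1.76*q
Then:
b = 2.75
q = -1.30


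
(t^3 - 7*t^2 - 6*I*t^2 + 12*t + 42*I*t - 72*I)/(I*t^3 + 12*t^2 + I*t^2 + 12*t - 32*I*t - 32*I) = (-I*t^3 + t^2*(-6 + 7*I) + t*(42 - 12*I) - 72)/(t^3 + t^2*(1 - 12*I) + t*(-32 - 12*I) - 32)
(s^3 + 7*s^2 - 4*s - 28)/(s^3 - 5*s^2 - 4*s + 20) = (s + 7)/(s - 5)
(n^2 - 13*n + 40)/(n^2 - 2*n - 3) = (-n^2 + 13*n - 40)/(-n^2 + 2*n + 3)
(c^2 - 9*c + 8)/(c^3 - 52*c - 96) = (c - 1)/(c^2 + 8*c + 12)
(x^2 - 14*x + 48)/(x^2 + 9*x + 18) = (x^2 - 14*x + 48)/(x^2 + 9*x + 18)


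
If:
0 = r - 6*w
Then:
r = 6*w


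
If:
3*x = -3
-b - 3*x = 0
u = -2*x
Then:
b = 3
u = 2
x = -1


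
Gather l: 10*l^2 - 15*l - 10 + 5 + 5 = 10*l^2 - 15*l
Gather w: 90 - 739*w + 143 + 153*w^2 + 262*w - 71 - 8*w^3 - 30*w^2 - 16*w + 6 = -8*w^3 + 123*w^2 - 493*w + 168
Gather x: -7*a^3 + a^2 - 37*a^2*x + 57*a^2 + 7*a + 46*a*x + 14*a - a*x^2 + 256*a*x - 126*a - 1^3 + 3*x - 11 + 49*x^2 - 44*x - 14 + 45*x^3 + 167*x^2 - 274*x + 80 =-7*a^3 + 58*a^2 - 105*a + 45*x^3 + x^2*(216 - a) + x*(-37*a^2 + 302*a - 315) + 54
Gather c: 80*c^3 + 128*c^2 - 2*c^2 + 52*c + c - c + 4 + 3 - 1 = 80*c^3 + 126*c^2 + 52*c + 6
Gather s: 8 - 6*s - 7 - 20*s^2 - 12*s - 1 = -20*s^2 - 18*s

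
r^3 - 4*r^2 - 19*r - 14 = (r - 7)*(r + 1)*(r + 2)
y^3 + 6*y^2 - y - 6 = (y - 1)*(y + 1)*(y + 6)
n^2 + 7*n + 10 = (n + 2)*(n + 5)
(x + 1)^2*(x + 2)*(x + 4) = x^4 + 8*x^3 + 21*x^2 + 22*x + 8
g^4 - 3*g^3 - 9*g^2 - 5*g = g*(g - 5)*(g + 1)^2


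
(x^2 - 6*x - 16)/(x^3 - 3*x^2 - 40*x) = (x + 2)/(x*(x + 5))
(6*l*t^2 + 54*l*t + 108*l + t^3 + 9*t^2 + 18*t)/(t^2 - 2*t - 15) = (6*l*t + 36*l + t^2 + 6*t)/(t - 5)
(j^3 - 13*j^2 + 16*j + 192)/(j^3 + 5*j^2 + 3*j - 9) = (j^2 - 16*j + 64)/(j^2 + 2*j - 3)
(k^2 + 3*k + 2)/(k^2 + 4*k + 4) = (k + 1)/(k + 2)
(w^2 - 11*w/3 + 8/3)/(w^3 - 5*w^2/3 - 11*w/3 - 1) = (-3*w^2 + 11*w - 8)/(-3*w^3 + 5*w^2 + 11*w + 3)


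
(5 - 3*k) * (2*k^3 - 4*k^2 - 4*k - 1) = -6*k^4 + 22*k^3 - 8*k^2 - 17*k - 5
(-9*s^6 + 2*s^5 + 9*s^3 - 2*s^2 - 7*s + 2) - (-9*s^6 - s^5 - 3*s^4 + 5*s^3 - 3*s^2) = 3*s^5 + 3*s^4 + 4*s^3 + s^2 - 7*s + 2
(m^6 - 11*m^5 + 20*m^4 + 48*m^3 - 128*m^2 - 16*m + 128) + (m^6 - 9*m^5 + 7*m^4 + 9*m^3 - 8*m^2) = 2*m^6 - 20*m^5 + 27*m^4 + 57*m^3 - 136*m^2 - 16*m + 128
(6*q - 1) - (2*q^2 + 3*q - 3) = -2*q^2 + 3*q + 2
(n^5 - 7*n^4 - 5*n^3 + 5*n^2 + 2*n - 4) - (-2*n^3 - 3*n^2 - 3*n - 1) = n^5 - 7*n^4 - 3*n^3 + 8*n^2 + 5*n - 3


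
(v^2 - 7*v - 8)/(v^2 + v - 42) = (v^2 - 7*v - 8)/(v^2 + v - 42)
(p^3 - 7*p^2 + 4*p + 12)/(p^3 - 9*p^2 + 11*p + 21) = (p^2 - 8*p + 12)/(p^2 - 10*p + 21)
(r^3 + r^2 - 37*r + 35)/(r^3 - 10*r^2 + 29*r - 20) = (r + 7)/(r - 4)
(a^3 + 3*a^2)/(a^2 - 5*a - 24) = a^2/(a - 8)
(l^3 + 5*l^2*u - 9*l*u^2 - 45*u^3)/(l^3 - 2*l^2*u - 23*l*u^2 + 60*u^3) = (-l - 3*u)/(-l + 4*u)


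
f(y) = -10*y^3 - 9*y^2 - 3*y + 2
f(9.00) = -8044.00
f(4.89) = -1397.18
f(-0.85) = 4.19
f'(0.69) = -29.70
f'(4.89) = -808.38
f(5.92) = -2405.92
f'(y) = -30*y^2 - 18*y - 3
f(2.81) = -299.38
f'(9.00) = -2595.00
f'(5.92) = -1160.95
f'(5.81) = -1120.26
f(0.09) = 1.65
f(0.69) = -7.64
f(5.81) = -2280.46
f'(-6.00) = -975.00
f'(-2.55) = -152.18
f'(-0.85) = -9.38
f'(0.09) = -4.86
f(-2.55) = 116.94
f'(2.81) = -290.46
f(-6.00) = 1856.00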